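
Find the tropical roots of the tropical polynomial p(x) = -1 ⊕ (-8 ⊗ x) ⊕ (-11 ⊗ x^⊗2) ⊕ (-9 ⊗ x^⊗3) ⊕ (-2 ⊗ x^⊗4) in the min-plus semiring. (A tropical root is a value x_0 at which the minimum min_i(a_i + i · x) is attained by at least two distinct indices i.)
Roots: {-7, -2, 3, 7}

Each tropical root is a break point of the lower envelope of the lines y = a_i + i · x (there are 5 lines, with slopes 0, 1, ..., 4). Only the lines that attain the minimum somewhere contribute to roots; other lines are dominated. Here the surviving (envelope) indices are i = 4, i = 3, i = 2, i = 1, i = 0.
Intersections between consecutive envelope lines give the roots: for adjacent envelope indices i < j the intersection is x = (a_i − a_j) / (j − i). Reading off the sorted break points: {-7, -2, 3, 7}.
Verification: at each break x_0, at least two indices attain the minimum of min_i(a_i + i · x_0).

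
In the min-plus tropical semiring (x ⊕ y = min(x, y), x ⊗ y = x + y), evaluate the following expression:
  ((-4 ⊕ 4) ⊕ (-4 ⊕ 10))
((-4 ⊕ 4) ⊕ (-4 ⊕ 10)) = -4

Expand innermost to outermost. Recall ⊕ takes the minimum of its arguments and ⊗ takes their sum. Working out the expression ((-4 ⊕ 4) ⊕ (-4 ⊕ 10)) gives -4.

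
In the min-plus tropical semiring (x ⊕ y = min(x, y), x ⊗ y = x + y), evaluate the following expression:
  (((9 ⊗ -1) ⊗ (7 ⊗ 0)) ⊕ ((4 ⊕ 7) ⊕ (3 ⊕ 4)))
(((9 ⊗ -1) ⊗ (7 ⊗ 0)) ⊕ ((4 ⊕ 7) ⊕ (3 ⊕ 4))) = 3

Expand innermost to outermost. Recall ⊕ takes the minimum of its arguments and ⊗ takes their sum. Working out the expression (((9 ⊗ -1) ⊗ (7 ⊗ 0)) ⊕ ((4 ⊕ 7) ⊕ (3 ⊕ 4))) gives 3.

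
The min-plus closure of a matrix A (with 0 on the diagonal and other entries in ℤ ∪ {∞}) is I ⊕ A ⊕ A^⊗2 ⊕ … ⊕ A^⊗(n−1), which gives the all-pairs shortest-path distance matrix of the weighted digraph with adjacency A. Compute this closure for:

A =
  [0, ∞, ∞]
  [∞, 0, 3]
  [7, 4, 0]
Closure =
  [0, ∞, ∞]
  [10, 0, 3]
  [7, 4, 0]

This is the Floyd-Warshall all-pairs shortest-path computation. For each intermediate vertex k = 0, 1, …, 2, update dist[i][j] ← min(dist[i][j], dist[i][k] + dist[k][j]). The final matrix gives, for each (i, j), the minimum total weight of any directed path from i to j (possibly empty when i = j).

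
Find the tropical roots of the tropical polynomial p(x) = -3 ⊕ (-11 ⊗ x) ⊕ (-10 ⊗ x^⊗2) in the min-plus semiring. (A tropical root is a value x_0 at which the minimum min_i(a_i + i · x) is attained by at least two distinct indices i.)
Roots: {-1, 8}

Each tropical root is a break point of the lower envelope of the lines y = a_i + i · x (there are 3 lines, with slopes 0, 1, ..., 2). Only the lines that attain the minimum somewhere contribute to roots; other lines are dominated. Here the surviving (envelope) indices are i = 2, i = 1, i = 0.
Intersections between consecutive envelope lines give the roots: for adjacent envelope indices i < j the intersection is x = (a_i − a_j) / (j − i). Reading off the sorted break points: {-1, 8}.
Verification: at each break x_0, at least two indices attain the minimum of min_i(a_i + i · x_0).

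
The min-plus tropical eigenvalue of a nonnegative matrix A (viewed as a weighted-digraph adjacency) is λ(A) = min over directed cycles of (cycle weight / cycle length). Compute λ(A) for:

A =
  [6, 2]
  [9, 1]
λ(A) = 1

Enumerate directed cycles and compute their means (weight / length). Sample:
  cycle 0 → 0: weight = 6, length = 1, mean = 6/1 ≈ 6.000
  cycle 1 → 1: weight = 1, length = 1, mean = 1/1 ≈ 1.000
  cycle 0 → 1 → 0: weight = 11, length = 2, mean = 11/2 ≈ 5.500
  cycle 1 → 0 → 1: weight = 11, length = 2, mean = 11/2 ≈ 5.500
Minimum mean = 1.000, attained e.g. along the cycle 1 → 1 with weight 1 and length 1. So λ(A) = 1/1 = 1.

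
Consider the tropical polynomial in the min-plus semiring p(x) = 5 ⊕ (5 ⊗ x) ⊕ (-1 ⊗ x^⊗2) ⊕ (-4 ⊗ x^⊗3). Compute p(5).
p(5) = 5

A tropical monomial a ⊗ x^⊗i evaluates to a + i · x. Evaluating each term at x = 5:
  Term 0 contributes 5 + 0 · 5 = 5
  Term 1 contributes 5 + 1 · 5 = 10
  Term 2 contributes -1 + 2 · 5 = 9
  Term 3 contributes -4 + 3 · 5 = 11
p(5) = ⊕ of these = min[5, 10, 9, 11] = 5.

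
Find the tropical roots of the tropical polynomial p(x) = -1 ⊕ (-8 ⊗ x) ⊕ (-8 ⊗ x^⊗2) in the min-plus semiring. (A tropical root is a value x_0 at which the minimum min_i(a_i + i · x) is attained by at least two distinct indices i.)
Roots: {0, 7}

Each tropical root is a break point of the lower envelope of the lines y = a_i + i · x (there are 3 lines, with slopes 0, 1, ..., 2). Only the lines that attain the minimum somewhere contribute to roots; other lines are dominated. Here the surviving (envelope) indices are i = 2, i = 1, i = 0.
Intersections between consecutive envelope lines give the roots: for adjacent envelope indices i < j the intersection is x = (a_i − a_j) / (j − i). Reading off the sorted break points: {0, 7}.
Verification: at each break x_0, at least two indices attain the minimum of min_i(a_i + i · x_0).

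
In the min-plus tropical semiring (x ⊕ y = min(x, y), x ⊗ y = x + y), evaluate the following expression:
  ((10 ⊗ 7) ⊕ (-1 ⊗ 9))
((10 ⊗ 7) ⊕ (-1 ⊗ 9)) = 8

Expand innermost to outermost. Recall ⊕ takes the minimum of its arguments and ⊗ takes their sum. Working out the expression ((10 ⊗ 7) ⊕ (-1 ⊗ 9)) gives 8.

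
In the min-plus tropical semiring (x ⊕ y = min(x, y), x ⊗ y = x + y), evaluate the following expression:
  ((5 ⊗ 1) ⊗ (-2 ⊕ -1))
((5 ⊗ 1) ⊗ (-2 ⊕ -1)) = 4

Expand innermost to outermost. Recall ⊕ takes the minimum of its arguments and ⊗ takes their sum. Working out the expression ((5 ⊗ 1) ⊗ (-2 ⊕ -1)) gives 4.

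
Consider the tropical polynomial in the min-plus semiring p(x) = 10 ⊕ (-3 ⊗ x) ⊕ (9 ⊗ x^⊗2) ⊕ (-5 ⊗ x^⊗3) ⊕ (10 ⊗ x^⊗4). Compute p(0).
p(0) = -5

A tropical monomial a ⊗ x^⊗i evaluates to a + i · x. Evaluating each term at x = 0:
  Term 0 contributes 10 + 0 · 0 = 10
  Term 1 contributes -3 + 1 · 0 = -3
  Term 2 contributes 9 + 2 · 0 = 9
  Term 3 contributes -5 + 3 · 0 = -5
  Term 4 contributes 10 + 4 · 0 = 10
p(0) = ⊕ of these = min[10, -3, 9, -5, 10] = -5.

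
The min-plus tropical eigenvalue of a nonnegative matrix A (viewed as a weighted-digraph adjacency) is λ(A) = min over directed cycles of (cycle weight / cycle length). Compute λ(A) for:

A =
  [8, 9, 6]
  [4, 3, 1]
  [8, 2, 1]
λ(A) = 1

Enumerate directed cycles and compute their means (weight / length). Sample:
  cycle 0 → 0: weight = 8, length = 1, mean = 8/1 ≈ 8.000
  cycle 1 → 1: weight = 3, length = 1, mean = 3/1 ≈ 3.000
  cycle 2 → 2: weight = 1, length = 1, mean = 1/1 ≈ 1.000
  cycle 0 → 1 → 0: weight = 13, length = 2, mean = 13/2 ≈ 6.500
  cycle 0 → 2 → 0: weight = 14, length = 2, mean = 14/2 ≈ 7.000
  cycle 1 → 0 → 1: weight = 13, length = 2, mean = 13/2 ≈ 6.500
Minimum mean = 1.000, attained e.g. along the cycle 2 → 2 with weight 1 and length 1. So λ(A) = 1/1 = 1.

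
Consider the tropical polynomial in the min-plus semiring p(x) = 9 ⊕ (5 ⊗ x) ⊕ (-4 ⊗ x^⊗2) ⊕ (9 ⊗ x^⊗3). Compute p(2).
p(2) = 0

A tropical monomial a ⊗ x^⊗i evaluates to a + i · x. Evaluating each term at x = 2:
  Term 0 contributes 9 + 0 · 2 = 9
  Term 1 contributes 5 + 1 · 2 = 7
  Term 2 contributes -4 + 2 · 2 = 0
  Term 3 contributes 9 + 3 · 2 = 15
p(2) = ⊕ of these = min[9, 7, 0, 15] = 0.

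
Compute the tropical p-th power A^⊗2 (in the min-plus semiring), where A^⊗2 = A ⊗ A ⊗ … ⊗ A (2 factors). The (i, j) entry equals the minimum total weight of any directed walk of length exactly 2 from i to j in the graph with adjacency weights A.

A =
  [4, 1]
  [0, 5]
A^⊗2 =
  [1, 5]
  [4, 1]

Each entry (A^⊗2)_ij equals the minimum over all length-2 walks i = v_0 → v_1 → … → v_2 = j of Σ_t A[v_t][v_{t+1}]. For example, for (i, j) = (0, 1) we minimise over 2 possible intermediate vertex sequences; the minimum is 5, attained along the walk 0 → 0 → 1.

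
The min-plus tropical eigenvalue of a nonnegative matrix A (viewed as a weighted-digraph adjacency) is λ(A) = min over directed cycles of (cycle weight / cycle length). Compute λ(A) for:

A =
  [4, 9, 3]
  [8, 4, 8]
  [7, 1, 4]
λ(A) = 4

Enumerate directed cycles and compute their means (weight / length). Sample:
  cycle 0 → 0: weight = 4, length = 1, mean = 4/1 ≈ 4.000
  cycle 1 → 1: weight = 4, length = 1, mean = 4/1 ≈ 4.000
  cycle 2 → 2: weight = 4, length = 1, mean = 4/1 ≈ 4.000
  cycle 0 → 1 → 0: weight = 17, length = 2, mean = 17/2 ≈ 8.500
  cycle 0 → 2 → 0: weight = 10, length = 2, mean = 10/2 ≈ 5.000
  cycle 1 → 0 → 1: weight = 17, length = 2, mean = 17/2 ≈ 8.500
Minimum mean = 4.000, attained e.g. along the cycle 0 → 0 with weight 4 and length 1. So λ(A) = 4/1 = 4.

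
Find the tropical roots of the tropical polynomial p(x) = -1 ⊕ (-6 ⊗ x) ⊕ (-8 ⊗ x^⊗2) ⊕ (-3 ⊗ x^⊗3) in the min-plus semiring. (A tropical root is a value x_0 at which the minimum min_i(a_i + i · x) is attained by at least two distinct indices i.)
Roots: {-5, 2, 5}

Each tropical root is a break point of the lower envelope of the lines y = a_i + i · x (there are 4 lines, with slopes 0, 1, ..., 3). Only the lines that attain the minimum somewhere contribute to roots; other lines are dominated. Here the surviving (envelope) indices are i = 3, i = 2, i = 1, i = 0.
Intersections between consecutive envelope lines give the roots: for adjacent envelope indices i < j the intersection is x = (a_i − a_j) / (j − i). Reading off the sorted break points: {-5, 2, 5}.
Verification: at each break x_0, at least two indices attain the minimum of min_i(a_i + i · x_0).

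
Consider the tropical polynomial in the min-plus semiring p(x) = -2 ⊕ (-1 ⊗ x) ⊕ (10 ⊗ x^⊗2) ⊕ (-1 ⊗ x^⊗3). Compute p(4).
p(4) = -2

A tropical monomial a ⊗ x^⊗i evaluates to a + i · x. Evaluating each term at x = 4:
  Term 0 contributes -2 + 0 · 4 = -2
  Term 1 contributes -1 + 1 · 4 = 3
  Term 2 contributes 10 + 2 · 4 = 18
  Term 3 contributes -1 + 3 · 4 = 11
p(4) = ⊕ of these = min[-2, 3, 18, 11] = -2.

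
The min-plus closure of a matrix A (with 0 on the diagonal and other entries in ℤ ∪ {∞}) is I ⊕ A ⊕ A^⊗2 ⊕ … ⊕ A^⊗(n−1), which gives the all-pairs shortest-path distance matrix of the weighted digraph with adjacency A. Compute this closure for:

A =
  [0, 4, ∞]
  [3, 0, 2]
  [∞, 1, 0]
Closure =
  [0, 4, 6]
  [3, 0, 2]
  [4, 1, 0]

This is the Floyd-Warshall all-pairs shortest-path computation. For each intermediate vertex k = 0, 1, …, 2, update dist[i][j] ← min(dist[i][j], dist[i][k] + dist[k][j]). The final matrix gives, for each (i, j), the minimum total weight of any directed path from i to j (possibly empty when i = j).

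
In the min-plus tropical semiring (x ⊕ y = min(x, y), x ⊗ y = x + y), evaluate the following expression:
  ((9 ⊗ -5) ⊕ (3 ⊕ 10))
((9 ⊗ -5) ⊕ (3 ⊕ 10)) = 3

Expand innermost to outermost. Recall ⊕ takes the minimum of its arguments and ⊗ takes their sum. Working out the expression ((9 ⊗ -5) ⊕ (3 ⊕ 10)) gives 3.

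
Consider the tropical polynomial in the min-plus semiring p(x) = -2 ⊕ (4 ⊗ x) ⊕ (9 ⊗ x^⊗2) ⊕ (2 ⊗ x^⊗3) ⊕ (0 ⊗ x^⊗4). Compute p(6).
p(6) = -2

A tropical monomial a ⊗ x^⊗i evaluates to a + i · x. Evaluating each term at x = 6:
  Term 0 contributes -2 + 0 · 6 = -2
  Term 1 contributes 4 + 1 · 6 = 10
  Term 2 contributes 9 + 2 · 6 = 21
  Term 3 contributes 2 + 3 · 6 = 20
  Term 4 contributes 0 + 4 · 6 = 24
p(6) = ⊕ of these = min[-2, 10, 21, 20, 24] = -2.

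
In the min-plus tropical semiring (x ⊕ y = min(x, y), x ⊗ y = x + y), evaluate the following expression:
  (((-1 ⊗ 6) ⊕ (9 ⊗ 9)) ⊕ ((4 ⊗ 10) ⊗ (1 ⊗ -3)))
(((-1 ⊗ 6) ⊕ (9 ⊗ 9)) ⊕ ((4 ⊗ 10) ⊗ (1 ⊗ -3))) = 5

Expand innermost to outermost. Recall ⊕ takes the minimum of its arguments and ⊗ takes their sum. Working out the expression (((-1 ⊗ 6) ⊕ (9 ⊗ 9)) ⊕ ((4 ⊗ 10) ⊗ (1 ⊗ -3))) gives 5.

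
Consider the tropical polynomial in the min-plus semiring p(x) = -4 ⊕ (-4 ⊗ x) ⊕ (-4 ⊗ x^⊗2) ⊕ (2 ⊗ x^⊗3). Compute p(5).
p(5) = -4

A tropical monomial a ⊗ x^⊗i evaluates to a + i · x. Evaluating each term at x = 5:
  Term 0 contributes -4 + 0 · 5 = -4
  Term 1 contributes -4 + 1 · 5 = 1
  Term 2 contributes -4 + 2 · 5 = 6
  Term 3 contributes 2 + 3 · 5 = 17
p(5) = ⊕ of these = min[-4, 1, 6, 17] = -4.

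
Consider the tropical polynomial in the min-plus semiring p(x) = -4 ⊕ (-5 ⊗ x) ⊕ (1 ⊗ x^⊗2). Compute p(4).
p(4) = -4

A tropical monomial a ⊗ x^⊗i evaluates to a + i · x. Evaluating each term at x = 4:
  Term 0 contributes -4 + 0 · 4 = -4
  Term 1 contributes -5 + 1 · 4 = -1
  Term 2 contributes 1 + 2 · 4 = 9
p(4) = ⊕ of these = min[-4, -1, 9] = -4.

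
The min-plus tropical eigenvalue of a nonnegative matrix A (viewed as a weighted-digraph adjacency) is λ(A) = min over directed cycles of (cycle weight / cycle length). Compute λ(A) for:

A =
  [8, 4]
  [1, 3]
λ(A) = 5/2

Enumerate directed cycles and compute their means (weight / length). Sample:
  cycle 0 → 0: weight = 8, length = 1, mean = 8/1 ≈ 8.000
  cycle 1 → 1: weight = 3, length = 1, mean = 3/1 ≈ 3.000
  cycle 0 → 1 → 0: weight = 5, length = 2, mean = 5/2 ≈ 2.500
  cycle 1 → 0 → 1: weight = 5, length = 2, mean = 5/2 ≈ 2.500
Minimum mean = 2.500, attained e.g. along the cycle 0 → 1 → 0 with weight 5 and length 2. So λ(A) = 5/2 = 5/2.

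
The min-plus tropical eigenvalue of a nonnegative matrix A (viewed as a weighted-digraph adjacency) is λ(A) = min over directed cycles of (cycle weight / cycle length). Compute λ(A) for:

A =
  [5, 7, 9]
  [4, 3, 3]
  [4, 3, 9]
λ(A) = 3

Enumerate directed cycles and compute their means (weight / length). Sample:
  cycle 0 → 0: weight = 5, length = 1, mean = 5/1 ≈ 5.000
  cycle 1 → 1: weight = 3, length = 1, mean = 3/1 ≈ 3.000
  cycle 2 → 2: weight = 9, length = 1, mean = 9/1 ≈ 9.000
  cycle 0 → 1 → 0: weight = 11, length = 2, mean = 11/2 ≈ 5.500
  cycle 0 → 2 → 0: weight = 13, length = 2, mean = 13/2 ≈ 6.500
  cycle 1 → 0 → 1: weight = 11, length = 2, mean = 11/2 ≈ 5.500
Minimum mean = 3.000, attained e.g. along the cycle 1 → 1 with weight 3 and length 1. So λ(A) = 3/1 = 3.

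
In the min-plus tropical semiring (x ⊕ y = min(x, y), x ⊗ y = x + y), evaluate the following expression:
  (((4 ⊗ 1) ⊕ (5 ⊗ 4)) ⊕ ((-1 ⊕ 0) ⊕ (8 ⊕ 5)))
(((4 ⊗ 1) ⊕ (5 ⊗ 4)) ⊕ ((-1 ⊕ 0) ⊕ (8 ⊕ 5))) = -1

Expand innermost to outermost. Recall ⊕ takes the minimum of its arguments and ⊗ takes their sum. Working out the expression (((4 ⊗ 1) ⊕ (5 ⊗ 4)) ⊕ ((-1 ⊕ 0) ⊕ (8 ⊕ 5))) gives -1.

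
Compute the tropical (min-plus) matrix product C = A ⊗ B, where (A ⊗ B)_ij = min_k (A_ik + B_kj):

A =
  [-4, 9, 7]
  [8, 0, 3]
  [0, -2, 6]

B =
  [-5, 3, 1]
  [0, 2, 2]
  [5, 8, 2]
A ⊗ B =
  [-9, -1, -3]
  [0, 2, 2]
  [-5, 0, 0]

Apply the min-plus product entry-by-entry:
  C[0][0] = min over k of (A[0][0] + B[0][0] = -4 + -5 = -9, A[0][1] + B[1][0] = 9 + 0 = 9, A[0][2] + B[2][0] = 7 + 5 = 12) = -9 (attained at k = 0)
  C[0][1] = min over k of (A[0][0] + B[0][1] = -4 + 3 = -1, A[0][1] + B[1][1] = 9 + 2 = 11, A[0][2] + B[2][1] = 7 + 8 = 15) = -1 (attained at k = 0)
  C[0][2] = min over k of (A[0][0] + B[0][2] = -4 + 1 = -3, A[0][1] + B[1][2] = 9 + 2 = 11, A[0][2] + B[2][2] = 7 + 2 = 9) = -3 (attained at k = 0)
  C[1][0] = min over k of (A[1][0] + B[0][0] = 8 + -5 = 3, A[1][1] + B[1][0] = 0 + 0 = 0, A[1][2] + B[2][0] = 3 + 5 = 8) = 0 (attained at k = 1)
  C[1][1] = min over k of (A[1][0] + B[0][1] = 8 + 3 = 11, A[1][1] + B[1][1] = 0 + 2 = 2, A[1][2] + B[2][1] = 3 + 8 = 11) = 2 (attained at k = 1)
  C[1][2] = min over k of (A[1][0] + B[0][2] = 8 + 1 = 9, A[1][1] + B[1][2] = 0 + 2 = 2, A[1][2] + B[2][2] = 3 + 2 = 5) = 2 (attained at k = 1)
  C[2][0] = min over k of (A[2][0] + B[0][0] = 0 + -5 = -5, A[2][1] + B[1][0] = -2 + 0 = -2, A[2][2] + B[2][0] = 6 + 5 = 11) = -5 (attained at k = 0)
  C[2][1] = min over k of (A[2][0] + B[0][1] = 0 + 3 = 3, A[2][1] + B[1][1] = -2 + 2 = 0, A[2][2] + B[2][1] = 6 + 8 = 14) = 0 (attained at k = 1)
  C[2][2] = min over k of (A[2][0] + B[0][2] = 0 + 1 = 1, A[2][1] + B[1][2] = -2 + 2 = 0, A[2][2] + B[2][2] = 6 + 2 = 8) = 0 (attained at k = 1)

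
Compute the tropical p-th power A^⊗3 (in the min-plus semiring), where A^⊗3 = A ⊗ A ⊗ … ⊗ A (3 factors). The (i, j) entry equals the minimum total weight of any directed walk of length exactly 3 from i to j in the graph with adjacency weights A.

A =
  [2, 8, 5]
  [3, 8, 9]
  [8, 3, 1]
A^⊗3 =
  [6, 9, 7]
  [7, 11, 9]
  [7, 5, 3]

Each entry (A^⊗3)_ij equals the minimum over all length-3 walks i = v_0 → v_1 → … → v_3 = j of Σ_t A[v_t][v_{t+1}]. For example, for (i, j) = (0, 2) we minimise over 9 possible intermediate vertex sequences; the minimum is 7, attained along the walk 0 → 2 → 2 → 2.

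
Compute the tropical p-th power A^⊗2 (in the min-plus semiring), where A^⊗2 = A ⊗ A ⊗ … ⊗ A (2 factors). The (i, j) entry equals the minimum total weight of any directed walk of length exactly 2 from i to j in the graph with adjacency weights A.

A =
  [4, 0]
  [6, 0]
A^⊗2 =
  [6, 0]
  [6, 0]

Each entry (A^⊗2)_ij equals the minimum over all length-2 walks i = v_0 → v_1 → … → v_2 = j of Σ_t A[v_t][v_{t+1}]. For example, for (i, j) = (0, 1) we minimise over 2 possible intermediate vertex sequences; the minimum is 0, attained along the walk 0 → 1 → 1.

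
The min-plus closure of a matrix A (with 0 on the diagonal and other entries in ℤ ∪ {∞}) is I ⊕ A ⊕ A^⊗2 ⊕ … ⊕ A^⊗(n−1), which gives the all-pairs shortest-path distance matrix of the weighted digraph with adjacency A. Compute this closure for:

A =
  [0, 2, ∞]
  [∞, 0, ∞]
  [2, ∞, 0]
Closure =
  [0, 2, ∞]
  [∞, 0, ∞]
  [2, 4, 0]

This is the Floyd-Warshall all-pairs shortest-path computation. For each intermediate vertex k = 0, 1, …, 2, update dist[i][j] ← min(dist[i][j], dist[i][k] + dist[k][j]). The final matrix gives, for each (i, j), the minimum total weight of any directed path from i to j (possibly empty when i = j).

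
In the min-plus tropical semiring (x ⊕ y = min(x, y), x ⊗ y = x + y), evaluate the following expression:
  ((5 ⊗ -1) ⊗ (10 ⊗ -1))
((5 ⊗ -1) ⊗ (10 ⊗ -1)) = 13

Expand innermost to outermost. Recall ⊕ takes the minimum of its arguments and ⊗ takes their sum. Working out the expression ((5 ⊗ -1) ⊗ (10 ⊗ -1)) gives 13.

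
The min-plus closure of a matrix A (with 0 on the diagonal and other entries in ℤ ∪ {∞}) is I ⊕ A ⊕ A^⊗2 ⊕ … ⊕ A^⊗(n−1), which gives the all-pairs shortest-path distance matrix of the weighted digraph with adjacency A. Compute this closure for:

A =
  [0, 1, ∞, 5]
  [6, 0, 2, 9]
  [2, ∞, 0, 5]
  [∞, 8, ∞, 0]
Closure =
  [0, 1, 3, 5]
  [4, 0, 2, 7]
  [2, 3, 0, 5]
  [12, 8, 10, 0]

This is the Floyd-Warshall all-pairs shortest-path computation. For each intermediate vertex k = 0, 1, …, 3, update dist[i][j] ← min(dist[i][j], dist[i][k] + dist[k][j]). The final matrix gives, for each (i, j), the minimum total weight of any directed path from i to j (possibly empty when i = j).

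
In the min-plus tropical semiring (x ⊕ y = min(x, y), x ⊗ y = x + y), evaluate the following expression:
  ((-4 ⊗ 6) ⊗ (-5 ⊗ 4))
((-4 ⊗ 6) ⊗ (-5 ⊗ 4)) = 1

Expand innermost to outermost. Recall ⊕ takes the minimum of its arguments and ⊗ takes their sum. Working out the expression ((-4 ⊗ 6) ⊗ (-5 ⊗ 4)) gives 1.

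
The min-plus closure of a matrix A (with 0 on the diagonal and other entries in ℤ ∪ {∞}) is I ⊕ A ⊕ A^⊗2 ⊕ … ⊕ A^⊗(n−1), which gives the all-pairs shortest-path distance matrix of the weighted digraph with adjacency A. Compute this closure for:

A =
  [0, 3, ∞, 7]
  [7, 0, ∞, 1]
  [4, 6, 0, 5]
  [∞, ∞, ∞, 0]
Closure =
  [0, 3, ∞, 4]
  [7, 0, ∞, 1]
  [4, 6, 0, 5]
  [∞, ∞, ∞, 0]

This is the Floyd-Warshall all-pairs shortest-path computation. For each intermediate vertex k = 0, 1, …, 3, update dist[i][j] ← min(dist[i][j], dist[i][k] + dist[k][j]). The final matrix gives, for each (i, j), the minimum total weight of any directed path from i to j (possibly empty when i = j).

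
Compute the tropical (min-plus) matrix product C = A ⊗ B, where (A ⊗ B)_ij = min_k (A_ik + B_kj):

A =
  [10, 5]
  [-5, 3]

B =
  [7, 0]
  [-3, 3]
A ⊗ B =
  [2, 8]
  [0, -5]

Apply the min-plus product entry-by-entry:
  C[0][0] = min over k of (A[0][0] + B[0][0] = 10 + 7 = 17, A[0][1] + B[1][0] = 5 + -3 = 2) = 2 (attained at k = 1)
  C[0][1] = min over k of (A[0][0] + B[0][1] = 10 + 0 = 10, A[0][1] + B[1][1] = 5 + 3 = 8) = 8 (attained at k = 1)
  C[1][0] = min over k of (A[1][0] + B[0][0] = -5 + 7 = 2, A[1][1] + B[1][0] = 3 + -3 = 0) = 0 (attained at k = 1)
  C[1][1] = min over k of (A[1][0] + B[0][1] = -5 + 0 = -5, A[1][1] + B[1][1] = 3 + 3 = 6) = -5 (attained at k = 0)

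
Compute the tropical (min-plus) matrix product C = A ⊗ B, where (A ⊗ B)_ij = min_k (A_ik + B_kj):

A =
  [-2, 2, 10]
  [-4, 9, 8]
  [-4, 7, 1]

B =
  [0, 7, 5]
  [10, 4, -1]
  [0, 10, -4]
A ⊗ B =
  [-2, 5, 1]
  [-4, 3, 1]
  [-4, 3, -3]

Apply the min-plus product entry-by-entry:
  C[0][0] = min over k of (A[0][0] + B[0][0] = -2 + 0 = -2, A[0][1] + B[1][0] = 2 + 10 = 12, A[0][2] + B[2][0] = 10 + 0 = 10) = -2 (attained at k = 0)
  C[0][1] = min over k of (A[0][0] + B[0][1] = -2 + 7 = 5, A[0][1] + B[1][1] = 2 + 4 = 6, A[0][2] + B[2][1] = 10 + 10 = 20) = 5 (attained at k = 0)
  C[0][2] = min over k of (A[0][0] + B[0][2] = -2 + 5 = 3, A[0][1] + B[1][2] = 2 + -1 = 1, A[0][2] + B[2][2] = 10 + -4 = 6) = 1 (attained at k = 1)
  C[1][0] = min over k of (A[1][0] + B[0][0] = -4 + 0 = -4, A[1][1] + B[1][0] = 9 + 10 = 19, A[1][2] + B[2][0] = 8 + 0 = 8) = -4 (attained at k = 0)
  C[1][1] = min over k of (A[1][0] + B[0][1] = -4 + 7 = 3, A[1][1] + B[1][1] = 9 + 4 = 13, A[1][2] + B[2][1] = 8 + 10 = 18) = 3 (attained at k = 0)
  C[1][2] = min over k of (A[1][0] + B[0][2] = -4 + 5 = 1, A[1][1] + B[1][2] = 9 + -1 = 8, A[1][2] + B[2][2] = 8 + -4 = 4) = 1 (attained at k = 0)
  C[2][0] = min over k of (A[2][0] + B[0][0] = -4 + 0 = -4, A[2][1] + B[1][0] = 7 + 10 = 17, A[2][2] + B[2][0] = 1 + 0 = 1) = -4 (attained at k = 0)
  C[2][1] = min over k of (A[2][0] + B[0][1] = -4 + 7 = 3, A[2][1] + B[1][1] = 7 + 4 = 11, A[2][2] + B[2][1] = 1 + 10 = 11) = 3 (attained at k = 0)
  C[2][2] = min over k of (A[2][0] + B[0][2] = -4 + 5 = 1, A[2][1] + B[1][2] = 7 + -1 = 6, A[2][2] + B[2][2] = 1 + -4 = -3) = -3 (attained at k = 2)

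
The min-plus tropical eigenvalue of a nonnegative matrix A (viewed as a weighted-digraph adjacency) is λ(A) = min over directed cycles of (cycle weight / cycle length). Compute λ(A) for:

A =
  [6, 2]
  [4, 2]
λ(A) = 2

Enumerate directed cycles and compute their means (weight / length). Sample:
  cycle 0 → 0: weight = 6, length = 1, mean = 6/1 ≈ 6.000
  cycle 1 → 1: weight = 2, length = 1, mean = 2/1 ≈ 2.000
  cycle 0 → 1 → 0: weight = 6, length = 2, mean = 6/2 ≈ 3.000
  cycle 1 → 0 → 1: weight = 6, length = 2, mean = 6/2 ≈ 3.000
Minimum mean = 2.000, attained e.g. along the cycle 1 → 1 with weight 2 and length 1. So λ(A) = 2/1 = 2.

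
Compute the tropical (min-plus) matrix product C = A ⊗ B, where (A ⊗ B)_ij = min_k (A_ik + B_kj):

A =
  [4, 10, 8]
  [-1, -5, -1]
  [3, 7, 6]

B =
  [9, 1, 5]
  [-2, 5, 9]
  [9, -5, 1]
A ⊗ B =
  [8, 3, 9]
  [-7, -6, 0]
  [5, 1, 7]

Apply the min-plus product entry-by-entry:
  C[0][0] = min over k of (A[0][0] + B[0][0] = 4 + 9 = 13, A[0][1] + B[1][0] = 10 + -2 = 8, A[0][2] + B[2][0] = 8 + 9 = 17) = 8 (attained at k = 1)
  C[0][1] = min over k of (A[0][0] + B[0][1] = 4 + 1 = 5, A[0][1] + B[1][1] = 10 + 5 = 15, A[0][2] + B[2][1] = 8 + -5 = 3) = 3 (attained at k = 2)
  C[0][2] = min over k of (A[0][0] + B[0][2] = 4 + 5 = 9, A[0][1] + B[1][2] = 10 + 9 = 19, A[0][2] + B[2][2] = 8 + 1 = 9) = 9 (attained at k = 0)
  C[1][0] = min over k of (A[1][0] + B[0][0] = -1 + 9 = 8, A[1][1] + B[1][0] = -5 + -2 = -7, A[1][2] + B[2][0] = -1 + 9 = 8) = -7 (attained at k = 1)
  C[1][1] = min over k of (A[1][0] + B[0][1] = -1 + 1 = 0, A[1][1] + B[1][1] = -5 + 5 = 0, A[1][2] + B[2][1] = -1 + -5 = -6) = -6 (attained at k = 2)
  C[1][2] = min over k of (A[1][0] + B[0][2] = -1 + 5 = 4, A[1][1] + B[1][2] = -5 + 9 = 4, A[1][2] + B[2][2] = -1 + 1 = 0) = 0 (attained at k = 2)
  C[2][0] = min over k of (A[2][0] + B[0][0] = 3 + 9 = 12, A[2][1] + B[1][0] = 7 + -2 = 5, A[2][2] + B[2][0] = 6 + 9 = 15) = 5 (attained at k = 1)
  C[2][1] = min over k of (A[2][0] + B[0][1] = 3 + 1 = 4, A[2][1] + B[1][1] = 7 + 5 = 12, A[2][2] + B[2][1] = 6 + -5 = 1) = 1 (attained at k = 2)
  C[2][2] = min over k of (A[2][0] + B[0][2] = 3 + 5 = 8, A[2][1] + B[1][2] = 7 + 9 = 16, A[2][2] + B[2][2] = 6 + 1 = 7) = 7 (attained at k = 2)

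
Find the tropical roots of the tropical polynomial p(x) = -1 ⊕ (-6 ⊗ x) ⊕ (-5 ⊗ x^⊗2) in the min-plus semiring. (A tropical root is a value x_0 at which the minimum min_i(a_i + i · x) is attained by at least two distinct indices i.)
Roots: {-1, 5}

Each tropical root is a break point of the lower envelope of the lines y = a_i + i · x (there are 3 lines, with slopes 0, 1, ..., 2). Only the lines that attain the minimum somewhere contribute to roots; other lines are dominated. Here the surviving (envelope) indices are i = 2, i = 1, i = 0.
Intersections between consecutive envelope lines give the roots: for adjacent envelope indices i < j the intersection is x = (a_i − a_j) / (j − i). Reading off the sorted break points: {-1, 5}.
Verification: at each break x_0, at least two indices attain the minimum of min_i(a_i + i · x_0).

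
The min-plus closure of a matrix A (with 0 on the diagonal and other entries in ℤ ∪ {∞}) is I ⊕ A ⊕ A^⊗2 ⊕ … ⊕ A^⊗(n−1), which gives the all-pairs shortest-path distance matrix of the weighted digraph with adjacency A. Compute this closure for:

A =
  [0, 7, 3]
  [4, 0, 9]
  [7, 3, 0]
Closure =
  [0, 6, 3]
  [4, 0, 7]
  [7, 3, 0]

This is the Floyd-Warshall all-pairs shortest-path computation. For each intermediate vertex k = 0, 1, …, 2, update dist[i][j] ← min(dist[i][j], dist[i][k] + dist[k][j]). The final matrix gives, for each (i, j), the minimum total weight of any directed path from i to j (possibly empty when i = j).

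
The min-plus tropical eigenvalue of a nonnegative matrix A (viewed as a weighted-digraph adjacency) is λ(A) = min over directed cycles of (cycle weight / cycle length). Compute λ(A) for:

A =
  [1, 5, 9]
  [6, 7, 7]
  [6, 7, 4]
λ(A) = 1

Enumerate directed cycles and compute their means (weight / length). Sample:
  cycle 0 → 0: weight = 1, length = 1, mean = 1/1 ≈ 1.000
  cycle 1 → 1: weight = 7, length = 1, mean = 7/1 ≈ 7.000
  cycle 2 → 2: weight = 4, length = 1, mean = 4/1 ≈ 4.000
  cycle 0 → 1 → 0: weight = 11, length = 2, mean = 11/2 ≈ 5.500
  cycle 0 → 2 → 0: weight = 15, length = 2, mean = 15/2 ≈ 7.500
  cycle 1 → 0 → 1: weight = 11, length = 2, mean = 11/2 ≈ 5.500
Minimum mean = 1.000, attained e.g. along the cycle 0 → 0 with weight 1 and length 1. So λ(A) = 1/1 = 1.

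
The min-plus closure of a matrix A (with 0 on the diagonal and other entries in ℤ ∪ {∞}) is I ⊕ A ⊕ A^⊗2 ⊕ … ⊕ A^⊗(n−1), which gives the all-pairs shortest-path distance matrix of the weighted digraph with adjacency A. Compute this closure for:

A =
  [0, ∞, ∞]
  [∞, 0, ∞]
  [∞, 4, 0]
Closure =
  [0, ∞, ∞]
  [∞, 0, ∞]
  [∞, 4, 0]

This is the Floyd-Warshall all-pairs shortest-path computation. For each intermediate vertex k = 0, 1, …, 2, update dist[i][j] ← min(dist[i][j], dist[i][k] + dist[k][j]). The final matrix gives, for each (i, j), the minimum total weight of any directed path from i to j (possibly empty when i = j).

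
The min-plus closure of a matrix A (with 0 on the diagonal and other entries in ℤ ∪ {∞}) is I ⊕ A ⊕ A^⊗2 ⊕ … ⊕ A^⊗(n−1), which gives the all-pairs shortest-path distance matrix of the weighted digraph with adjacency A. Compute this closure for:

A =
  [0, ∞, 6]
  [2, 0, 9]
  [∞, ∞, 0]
Closure =
  [0, ∞, 6]
  [2, 0, 8]
  [∞, ∞, 0]

This is the Floyd-Warshall all-pairs shortest-path computation. For each intermediate vertex k = 0, 1, …, 2, update dist[i][j] ← min(dist[i][j], dist[i][k] + dist[k][j]). The final matrix gives, for each (i, j), the minimum total weight of any directed path from i to j (possibly empty when i = j).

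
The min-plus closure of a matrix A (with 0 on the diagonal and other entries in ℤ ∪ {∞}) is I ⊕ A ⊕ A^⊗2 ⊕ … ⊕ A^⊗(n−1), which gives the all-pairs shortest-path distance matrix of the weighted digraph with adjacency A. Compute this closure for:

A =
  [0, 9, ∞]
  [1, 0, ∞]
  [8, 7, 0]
Closure =
  [0, 9, ∞]
  [1, 0, ∞]
  [8, 7, 0]

This is the Floyd-Warshall all-pairs shortest-path computation. For each intermediate vertex k = 0, 1, …, 2, update dist[i][j] ← min(dist[i][j], dist[i][k] + dist[k][j]). The final matrix gives, for each (i, j), the minimum total weight of any directed path from i to j (possibly empty when i = j).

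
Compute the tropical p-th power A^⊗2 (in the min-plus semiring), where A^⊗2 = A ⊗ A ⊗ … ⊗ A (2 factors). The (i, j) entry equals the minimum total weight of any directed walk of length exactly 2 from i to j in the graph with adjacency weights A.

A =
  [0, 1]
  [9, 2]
A^⊗2 =
  [0, 1]
  [9, 4]

Each entry (A^⊗2)_ij equals the minimum over all length-2 walks i = v_0 → v_1 → … → v_2 = j of Σ_t A[v_t][v_{t+1}]. For example, for (i, j) = (0, 1) we minimise over 2 possible intermediate vertex sequences; the minimum is 1, attained along the walk 0 → 0 → 1.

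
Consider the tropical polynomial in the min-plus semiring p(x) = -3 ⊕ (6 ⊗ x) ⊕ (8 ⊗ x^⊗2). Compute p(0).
p(0) = -3

A tropical monomial a ⊗ x^⊗i evaluates to a + i · x. Evaluating each term at x = 0:
  Term 0 contributes -3 + 0 · 0 = -3
  Term 1 contributes 6 + 1 · 0 = 6
  Term 2 contributes 8 + 2 · 0 = 8
p(0) = ⊕ of these = min[-3, 6, 8] = -3.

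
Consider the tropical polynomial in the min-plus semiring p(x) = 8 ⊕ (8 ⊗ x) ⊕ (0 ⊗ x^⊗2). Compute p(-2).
p(-2) = -4

A tropical monomial a ⊗ x^⊗i evaluates to a + i · x. Evaluating each term at x = -2:
  Term 0 contributes 8 + 0 · -2 = 8
  Term 1 contributes 8 + 1 · -2 = 6
  Term 2 contributes 0 + 2 · -2 = -4
p(-2) = ⊕ of these = min[8, 6, -4] = -4.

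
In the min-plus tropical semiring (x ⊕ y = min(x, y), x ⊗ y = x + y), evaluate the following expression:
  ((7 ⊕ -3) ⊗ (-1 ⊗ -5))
((7 ⊕ -3) ⊗ (-1 ⊗ -5)) = -9

Expand innermost to outermost. Recall ⊕ takes the minimum of its arguments and ⊗ takes their sum. Working out the expression ((7 ⊕ -3) ⊗ (-1 ⊗ -5)) gives -9.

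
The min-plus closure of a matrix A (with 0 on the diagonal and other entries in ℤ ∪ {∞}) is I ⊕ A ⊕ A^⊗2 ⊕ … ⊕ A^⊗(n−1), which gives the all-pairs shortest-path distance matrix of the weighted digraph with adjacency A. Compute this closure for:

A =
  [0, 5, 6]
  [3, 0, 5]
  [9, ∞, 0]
Closure =
  [0, 5, 6]
  [3, 0, 5]
  [9, 14, 0]

This is the Floyd-Warshall all-pairs shortest-path computation. For each intermediate vertex k = 0, 1, …, 2, update dist[i][j] ← min(dist[i][j], dist[i][k] + dist[k][j]). The final matrix gives, for each (i, j), the minimum total weight of any directed path from i to j (possibly empty when i = j).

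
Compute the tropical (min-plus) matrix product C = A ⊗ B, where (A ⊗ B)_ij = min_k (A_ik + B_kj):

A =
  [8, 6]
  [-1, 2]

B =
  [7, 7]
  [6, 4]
A ⊗ B =
  [12, 10]
  [6, 6]

Apply the min-plus product entry-by-entry:
  C[0][0] = min over k of (A[0][0] + B[0][0] = 8 + 7 = 15, A[0][1] + B[1][0] = 6 + 6 = 12) = 12 (attained at k = 1)
  C[0][1] = min over k of (A[0][0] + B[0][1] = 8 + 7 = 15, A[0][1] + B[1][1] = 6 + 4 = 10) = 10 (attained at k = 1)
  C[1][0] = min over k of (A[1][0] + B[0][0] = -1 + 7 = 6, A[1][1] + B[1][0] = 2 + 6 = 8) = 6 (attained at k = 0)
  C[1][1] = min over k of (A[1][0] + B[0][1] = -1 + 7 = 6, A[1][1] + B[1][1] = 2 + 4 = 6) = 6 (attained at k = 0)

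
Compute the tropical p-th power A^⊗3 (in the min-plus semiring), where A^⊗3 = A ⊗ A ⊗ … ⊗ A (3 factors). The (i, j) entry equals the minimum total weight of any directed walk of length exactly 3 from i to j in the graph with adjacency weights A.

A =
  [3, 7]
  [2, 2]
A^⊗3 =
  [9, 11]
  [6, 6]

Each entry (A^⊗3)_ij equals the minimum over all length-3 walks i = v_0 → v_1 → … → v_3 = j of Σ_t A[v_t][v_{t+1}]. For example, for (i, j) = (0, 1) we minimise over 4 possible intermediate vertex sequences; the minimum is 11, attained along the walk 0 → 1 → 1 → 1.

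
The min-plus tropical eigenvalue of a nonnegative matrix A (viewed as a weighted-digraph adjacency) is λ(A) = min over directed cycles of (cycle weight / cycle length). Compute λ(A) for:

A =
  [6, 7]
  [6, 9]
λ(A) = 6

Enumerate directed cycles and compute their means (weight / length). Sample:
  cycle 0 → 0: weight = 6, length = 1, mean = 6/1 ≈ 6.000
  cycle 1 → 1: weight = 9, length = 1, mean = 9/1 ≈ 9.000
  cycle 0 → 1 → 0: weight = 13, length = 2, mean = 13/2 ≈ 6.500
  cycle 1 → 0 → 1: weight = 13, length = 2, mean = 13/2 ≈ 6.500
Minimum mean = 6.000, attained e.g. along the cycle 0 → 0 with weight 6 and length 1. So λ(A) = 6/1 = 6.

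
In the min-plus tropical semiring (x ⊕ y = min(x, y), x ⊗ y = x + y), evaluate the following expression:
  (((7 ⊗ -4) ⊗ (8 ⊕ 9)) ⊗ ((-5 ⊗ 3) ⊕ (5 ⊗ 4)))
(((7 ⊗ -4) ⊗ (8 ⊕ 9)) ⊗ ((-5 ⊗ 3) ⊕ (5 ⊗ 4))) = 9

Expand innermost to outermost. Recall ⊕ takes the minimum of its arguments and ⊗ takes their sum. Working out the expression (((7 ⊗ -4) ⊗ (8 ⊕ 9)) ⊗ ((-5 ⊗ 3) ⊕ (5 ⊗ 4))) gives 9.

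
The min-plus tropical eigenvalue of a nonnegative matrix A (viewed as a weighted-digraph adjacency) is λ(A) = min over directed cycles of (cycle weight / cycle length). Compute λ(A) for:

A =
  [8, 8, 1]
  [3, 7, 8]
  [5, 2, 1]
λ(A) = 1

Enumerate directed cycles and compute their means (weight / length). Sample:
  cycle 0 → 0: weight = 8, length = 1, mean = 8/1 ≈ 8.000
  cycle 1 → 1: weight = 7, length = 1, mean = 7/1 ≈ 7.000
  cycle 2 → 2: weight = 1, length = 1, mean = 1/1 ≈ 1.000
  cycle 0 → 1 → 0: weight = 11, length = 2, mean = 11/2 ≈ 5.500
  cycle 0 → 2 → 0: weight = 6, length = 2, mean = 6/2 ≈ 3.000
  cycle 1 → 0 → 1: weight = 11, length = 2, mean = 11/2 ≈ 5.500
Minimum mean = 1.000, attained e.g. along the cycle 2 → 2 with weight 1 and length 1. So λ(A) = 1/1 = 1.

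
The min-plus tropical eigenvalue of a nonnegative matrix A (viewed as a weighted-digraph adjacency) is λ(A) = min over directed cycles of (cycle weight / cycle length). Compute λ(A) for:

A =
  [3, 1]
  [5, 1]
λ(A) = 1

Enumerate directed cycles and compute their means (weight / length). Sample:
  cycle 0 → 0: weight = 3, length = 1, mean = 3/1 ≈ 3.000
  cycle 1 → 1: weight = 1, length = 1, mean = 1/1 ≈ 1.000
  cycle 0 → 1 → 0: weight = 6, length = 2, mean = 6/2 ≈ 3.000
  cycle 1 → 0 → 1: weight = 6, length = 2, mean = 6/2 ≈ 3.000
Minimum mean = 1.000, attained e.g. along the cycle 1 → 1 with weight 1 and length 1. So λ(A) = 1/1 = 1.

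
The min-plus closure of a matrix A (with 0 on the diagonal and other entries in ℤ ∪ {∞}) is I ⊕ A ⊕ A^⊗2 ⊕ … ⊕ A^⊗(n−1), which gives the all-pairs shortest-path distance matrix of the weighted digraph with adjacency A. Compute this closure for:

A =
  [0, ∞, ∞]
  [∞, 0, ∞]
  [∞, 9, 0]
Closure =
  [0, ∞, ∞]
  [∞, 0, ∞]
  [∞, 9, 0]

This is the Floyd-Warshall all-pairs shortest-path computation. For each intermediate vertex k = 0, 1, …, 2, update dist[i][j] ← min(dist[i][j], dist[i][k] + dist[k][j]). The final matrix gives, for each (i, j), the minimum total weight of any directed path from i to j (possibly empty when i = j).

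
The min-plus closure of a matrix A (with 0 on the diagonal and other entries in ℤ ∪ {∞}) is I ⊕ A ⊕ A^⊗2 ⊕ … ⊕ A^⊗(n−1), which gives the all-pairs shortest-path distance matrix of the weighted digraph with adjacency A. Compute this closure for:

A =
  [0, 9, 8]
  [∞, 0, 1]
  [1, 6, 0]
Closure =
  [0, 9, 8]
  [2, 0, 1]
  [1, 6, 0]

This is the Floyd-Warshall all-pairs shortest-path computation. For each intermediate vertex k = 0, 1, …, 2, update dist[i][j] ← min(dist[i][j], dist[i][k] + dist[k][j]). The final matrix gives, for each (i, j), the minimum total weight of any directed path from i to j (possibly empty when i = j).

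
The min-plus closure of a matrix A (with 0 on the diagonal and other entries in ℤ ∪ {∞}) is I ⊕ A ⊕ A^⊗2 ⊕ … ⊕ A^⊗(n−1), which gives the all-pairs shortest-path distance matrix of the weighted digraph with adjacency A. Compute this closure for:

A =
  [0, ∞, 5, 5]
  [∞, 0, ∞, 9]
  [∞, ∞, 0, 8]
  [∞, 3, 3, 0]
Closure =
  [0, 8, 5, 5]
  [∞, 0, 12, 9]
  [∞, 11, 0, 8]
  [∞, 3, 3, 0]

This is the Floyd-Warshall all-pairs shortest-path computation. For each intermediate vertex k = 0, 1, …, 3, update dist[i][j] ← min(dist[i][j], dist[i][k] + dist[k][j]). The final matrix gives, for each (i, j), the minimum total weight of any directed path from i to j (possibly empty when i = j).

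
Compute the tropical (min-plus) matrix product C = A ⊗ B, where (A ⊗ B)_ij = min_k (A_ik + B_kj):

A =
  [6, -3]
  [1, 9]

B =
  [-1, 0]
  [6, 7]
A ⊗ B =
  [3, 4]
  [0, 1]

Apply the min-plus product entry-by-entry:
  C[0][0] = min over k of (A[0][0] + B[0][0] = 6 + -1 = 5, A[0][1] + B[1][0] = -3 + 6 = 3) = 3 (attained at k = 1)
  C[0][1] = min over k of (A[0][0] + B[0][1] = 6 + 0 = 6, A[0][1] + B[1][1] = -3 + 7 = 4) = 4 (attained at k = 1)
  C[1][0] = min over k of (A[1][0] + B[0][0] = 1 + -1 = 0, A[1][1] + B[1][0] = 9 + 6 = 15) = 0 (attained at k = 0)
  C[1][1] = min over k of (A[1][0] + B[0][1] = 1 + 0 = 1, A[1][1] + B[1][1] = 9 + 7 = 16) = 1 (attained at k = 0)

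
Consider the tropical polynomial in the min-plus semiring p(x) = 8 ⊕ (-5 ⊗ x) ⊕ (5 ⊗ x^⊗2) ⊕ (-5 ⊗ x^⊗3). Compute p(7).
p(7) = 2

A tropical monomial a ⊗ x^⊗i evaluates to a + i · x. Evaluating each term at x = 7:
  Term 0 contributes 8 + 0 · 7 = 8
  Term 1 contributes -5 + 1 · 7 = 2
  Term 2 contributes 5 + 2 · 7 = 19
  Term 3 contributes -5 + 3 · 7 = 16
p(7) = ⊕ of these = min[8, 2, 19, 16] = 2.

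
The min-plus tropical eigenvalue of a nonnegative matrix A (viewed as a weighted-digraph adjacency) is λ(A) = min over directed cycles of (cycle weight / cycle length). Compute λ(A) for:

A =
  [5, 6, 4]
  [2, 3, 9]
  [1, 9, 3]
λ(A) = 5/2

Enumerate directed cycles and compute their means (weight / length). Sample:
  cycle 0 → 0: weight = 5, length = 1, mean = 5/1 ≈ 5.000
  cycle 1 → 1: weight = 3, length = 1, mean = 3/1 ≈ 3.000
  cycle 2 → 2: weight = 3, length = 1, mean = 3/1 ≈ 3.000
  cycle 0 → 1 → 0: weight = 8, length = 2, mean = 8/2 ≈ 4.000
  cycle 0 → 2 → 0: weight = 5, length = 2, mean = 5/2 ≈ 2.500
  cycle 1 → 0 → 1: weight = 8, length = 2, mean = 8/2 ≈ 4.000
Minimum mean = 2.500, attained e.g. along the cycle 0 → 2 → 0 with weight 5 and length 2. So λ(A) = 5/2 = 5/2.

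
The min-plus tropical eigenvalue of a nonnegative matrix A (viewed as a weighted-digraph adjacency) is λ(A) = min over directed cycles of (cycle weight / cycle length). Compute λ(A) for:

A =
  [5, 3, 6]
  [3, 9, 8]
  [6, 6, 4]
λ(A) = 3

Enumerate directed cycles and compute their means (weight / length). Sample:
  cycle 0 → 0: weight = 5, length = 1, mean = 5/1 ≈ 5.000
  cycle 1 → 1: weight = 9, length = 1, mean = 9/1 ≈ 9.000
  cycle 2 → 2: weight = 4, length = 1, mean = 4/1 ≈ 4.000
  cycle 0 → 1 → 0: weight = 6, length = 2, mean = 6/2 ≈ 3.000
  cycle 0 → 2 → 0: weight = 12, length = 2, mean = 12/2 ≈ 6.000
  cycle 1 → 0 → 1: weight = 6, length = 2, mean = 6/2 ≈ 3.000
Minimum mean = 3.000, attained e.g. along the cycle 0 → 1 → 0 with weight 6 and length 2. So λ(A) = 6/2 = 3.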